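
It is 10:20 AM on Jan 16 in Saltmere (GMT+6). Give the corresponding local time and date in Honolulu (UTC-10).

6:20 PM on January 15

In UTC: 10:20 AM − 6:00 = 4:20 AM on Jan 16.
Honolulu is UTC−10:00: 4:20 AM − 10:00 = 6:20 PM on Jan 15.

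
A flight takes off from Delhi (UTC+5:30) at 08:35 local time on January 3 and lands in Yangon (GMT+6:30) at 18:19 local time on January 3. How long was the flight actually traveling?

8 hours 44 minutes

Yangon is 1:00 ahead of Delhi.
Clock-face elapsed time (ignoring zones) is 9 hours 44 minutes.
Actual elapsed = 9 hours 44 minutes − 1:00 = 8 hours 44 minutes.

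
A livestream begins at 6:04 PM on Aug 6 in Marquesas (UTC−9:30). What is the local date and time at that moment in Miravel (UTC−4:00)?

In UTC: 6:04 PM + 9:30 = 3:34 AM on Aug 7.
Miravel is UTC−4:00: 3:34 AM − 4:00 = 11:34 PM on Aug 6.

11:34 PM on August 6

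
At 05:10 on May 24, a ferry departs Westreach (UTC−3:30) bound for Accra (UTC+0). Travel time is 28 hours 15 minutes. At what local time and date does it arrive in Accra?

12:55 on May 25

Accra is 3:30 ahead of Westreach.
After 28 hours 15 minutes it is 09:25 (May 25) in Westreach.
Shift by the zone difference: 09:25 + 3:30 = 12:55 on May 25 in Accra.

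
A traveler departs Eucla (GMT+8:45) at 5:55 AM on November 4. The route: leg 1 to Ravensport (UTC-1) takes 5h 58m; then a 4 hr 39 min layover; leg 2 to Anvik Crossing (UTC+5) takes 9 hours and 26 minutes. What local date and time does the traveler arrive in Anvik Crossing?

Convert departure to UTC: 5:55 AM − 8:45 = 9:10 PM UTC on Nov 3.
Add 5 hours and 58 minutes leg 1 → 3:08 AM UTC (Nov 4).
Add 4 hours and 39 minutes layover in Ravensport → 7:47 AM UTC.
Add 9 hours 26 minutes leg 2 → 5:13 PM UTC.
Anvik Crossing is UTC+5:00, so local arrival = 5:13 PM + 5:00 = 10:13 PM on Nov 4.

10:13 PM on Nov 4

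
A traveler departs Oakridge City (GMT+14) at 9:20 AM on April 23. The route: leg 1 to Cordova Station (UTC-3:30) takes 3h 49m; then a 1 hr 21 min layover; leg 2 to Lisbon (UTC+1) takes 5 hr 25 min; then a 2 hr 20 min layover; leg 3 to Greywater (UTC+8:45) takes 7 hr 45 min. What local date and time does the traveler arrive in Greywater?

Convert departure to UTC: 9:20 AM − 14:00 = 7:20 PM UTC on Apr 22.
Add 3 hours 49 minutes leg 1 → 11:09 PM UTC.
Add 1 hour and 21 minutes layover in Cordova Station → 12:30 AM UTC (Apr 23).
Add 5 hours 25 minutes leg 2 → 5:55 AM UTC.
Add 2 hours and 20 minutes layover in Lisbon → 8:15 AM UTC.
Add 7 hours and 45 minutes leg 3 → 4:00 PM UTC.
Greywater is UTC+8:45, so local arrival = 4:00 PM + 8:45 = 12:45 AM on Apr 24.

12:45 AM on April 24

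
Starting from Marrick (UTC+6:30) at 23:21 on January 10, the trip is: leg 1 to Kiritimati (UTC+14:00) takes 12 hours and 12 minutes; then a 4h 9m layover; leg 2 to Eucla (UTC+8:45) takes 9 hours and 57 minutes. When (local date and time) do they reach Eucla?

Convert departure to UTC: 23:21 − 6:30 = 16:51 UTC on Jan 10.
Add 12 hours and 12 minutes leg 1 → 05:03 UTC (Jan 11).
Add 4 hours and 9 minutes layover in Kiritimati → 09:12 UTC.
Add 9 hours 57 minutes leg 2 → 19:09 UTC.
Eucla is UTC+8:45, so local arrival = 19:09 + 8:45 = 03:54 on Jan 12.

03:54 on Jan 12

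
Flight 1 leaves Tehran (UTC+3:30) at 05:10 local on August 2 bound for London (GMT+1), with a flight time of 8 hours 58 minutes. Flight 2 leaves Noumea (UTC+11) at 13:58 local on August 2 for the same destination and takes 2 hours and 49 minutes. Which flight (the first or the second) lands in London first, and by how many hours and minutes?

the second, by 4 hours 51 minutes

Flight 1 in UTC: 05:10 − 3:30 = 01:40 on Aug 2.
+8 hours 58 minutes → arrive 10:38 UTC on Aug 2.
Flight 2 in UTC: 13:58 − 11:00 = 02:58 on Aug 2.
+2 hours and 49 minutes → arrive 05:47 UTC on Aug 2.
Flight 2 lands earlier by 4 hours 51 minutes.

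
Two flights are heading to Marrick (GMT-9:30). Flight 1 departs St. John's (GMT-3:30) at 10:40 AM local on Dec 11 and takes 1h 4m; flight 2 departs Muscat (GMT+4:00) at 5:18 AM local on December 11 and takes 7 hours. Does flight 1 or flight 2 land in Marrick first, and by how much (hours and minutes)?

the second, by 6 hours 56 minutes

Flight 1 in UTC: 10:40 AM + 3:30 = 2:10 PM on Dec 11.
+1 hour and 4 minutes → arrive 3:14 PM UTC on Dec 11.
Flight 2 in UTC: 5:18 AM − 4:00 = 1:18 AM on Dec 11.
+7 hours → arrive 8:18 AM UTC on Dec 11.
Flight 2 lands earlier by 6 hours 56 minutes.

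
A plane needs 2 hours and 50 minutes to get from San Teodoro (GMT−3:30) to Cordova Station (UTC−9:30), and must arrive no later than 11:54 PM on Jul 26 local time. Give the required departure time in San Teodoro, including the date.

3:04 AM on Jul 27

Target arrival in UTC: 11:54 PM + 9:30 = 9:24 AM on Jul 27.
Subtract 2 hours and 50 minutes → departure 6:34 AM UTC on Jul 27.
San Teodoro is UTC−3:30: 6:34 AM − 3:30 = 3:04 AM on Jul 27.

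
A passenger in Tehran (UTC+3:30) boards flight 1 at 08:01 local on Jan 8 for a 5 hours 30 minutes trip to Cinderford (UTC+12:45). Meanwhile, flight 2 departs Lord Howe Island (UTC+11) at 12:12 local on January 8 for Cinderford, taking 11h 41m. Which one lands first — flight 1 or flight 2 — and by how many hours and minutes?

the first, by 2 hours 52 minutes

Flight 1 in UTC: 08:01 − 3:30 = 04:31 on Jan 8.
+5 hours 30 minutes → arrive 10:01 UTC on Jan 8.
Flight 2 in UTC: 12:12 − 11:00 = 01:12 on Jan 8.
+11 hours and 41 minutes → arrive 12:53 UTC on Jan 8.
Flight 1 lands earlier by 2 hours 52 minutes.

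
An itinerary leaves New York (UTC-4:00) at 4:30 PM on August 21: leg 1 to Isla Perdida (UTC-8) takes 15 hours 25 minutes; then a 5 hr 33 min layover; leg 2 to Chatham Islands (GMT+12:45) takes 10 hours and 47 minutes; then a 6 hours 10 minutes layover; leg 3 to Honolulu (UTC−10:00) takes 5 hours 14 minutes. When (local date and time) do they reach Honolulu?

5:39 AM on Aug 23

Convert departure to UTC: 4:30 PM + 4:00 = 8:30 PM UTC on Aug 21.
Add 15 hours and 25 minutes leg 1 → 11:55 AM UTC (Aug 22).
Add 5 hours 33 minutes layover in Isla Perdida → 5:28 PM UTC.
Add 10 hours 47 minutes leg 2 → 4:15 AM UTC (Aug 23).
Add 6 hours and 10 minutes layover in Chatham Islands → 10:25 AM UTC.
Add 5 hours 14 minutes leg 3 → 3:39 PM UTC.
Honolulu is UTC−10:00, so local arrival = 3:39 PM − 10:00 = 5:39 AM on Aug 23.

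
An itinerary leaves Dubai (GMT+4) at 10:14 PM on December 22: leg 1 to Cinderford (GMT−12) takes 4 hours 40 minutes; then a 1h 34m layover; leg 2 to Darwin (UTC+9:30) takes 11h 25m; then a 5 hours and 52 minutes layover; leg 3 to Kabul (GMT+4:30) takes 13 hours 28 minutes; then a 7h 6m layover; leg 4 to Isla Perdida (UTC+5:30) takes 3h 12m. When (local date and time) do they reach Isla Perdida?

11:01 PM on December 24

Convert departure to UTC: 10:14 PM − 4:00 = 6:14 PM UTC on Dec 22.
Add 4 hours and 40 minutes leg 1 → 10:54 PM UTC.
Add 1 hour 34 minutes layover in Cinderford → 12:28 AM UTC (Dec 23).
Add 11 hours 25 minutes leg 2 → 11:53 AM UTC.
Add 5 hours and 52 minutes layover in Darwin → 5:45 PM UTC.
Add 13 hours and 28 minutes leg 3 → 7:13 AM UTC (Dec 24).
Add 7 hours 6 minutes layover in Kabul → 2:19 PM UTC.
Add 3 hours and 12 minutes leg 4 → 5:31 PM UTC.
Isla Perdida is UTC+5:30, so local arrival = 5:31 PM + 5:30 = 11:01 PM on Dec 24.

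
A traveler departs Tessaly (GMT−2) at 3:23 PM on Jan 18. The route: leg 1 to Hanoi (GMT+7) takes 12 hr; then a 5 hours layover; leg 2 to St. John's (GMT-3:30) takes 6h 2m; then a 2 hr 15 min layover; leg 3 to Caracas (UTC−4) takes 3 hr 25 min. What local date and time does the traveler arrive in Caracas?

6:05 PM on January 19

Convert departure to UTC: 3:23 PM + 2:00 = 5:23 PM UTC on Jan 18.
Add 12 hours leg 1 → 5:23 AM UTC (Jan 19).
Add 5 hours layover in Hanoi → 10:23 AM UTC.
Add 6 hours and 2 minutes leg 2 → 4:25 PM UTC.
Add 2 hours 15 minutes layover in St. John's → 6:40 PM UTC.
Add 3 hours 25 minutes leg 3 → 10:05 PM UTC.
Caracas is UTC−4:00, so local arrival = 10:05 PM − 4:00 = 6:05 PM on Jan 19.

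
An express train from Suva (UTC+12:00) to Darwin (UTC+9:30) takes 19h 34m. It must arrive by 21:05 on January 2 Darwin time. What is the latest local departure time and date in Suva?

Target arrival in UTC: 21:05 − 9:30 = 11:35 on Jan 2.
Subtract 19 hours 34 minutes → departure 16:01 UTC on Jan 1.
Suva is UTC+12:00: 16:01 + 12:00 = 04:01 on Jan 2.

04:01 on January 2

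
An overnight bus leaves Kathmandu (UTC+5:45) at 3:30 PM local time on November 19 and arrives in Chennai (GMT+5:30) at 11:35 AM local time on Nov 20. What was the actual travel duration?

20 hours 20 minutes

Departure in UTC: 3:30 PM − 5:45 = 9:45 AM on Nov 19.
Arrival in UTC: 11:35 AM − 5:30 = 6:05 AM on Nov 20.
Elapsed = 6:05 AM − 9:45 AM (+1 day) = 20 hours 20 minutes.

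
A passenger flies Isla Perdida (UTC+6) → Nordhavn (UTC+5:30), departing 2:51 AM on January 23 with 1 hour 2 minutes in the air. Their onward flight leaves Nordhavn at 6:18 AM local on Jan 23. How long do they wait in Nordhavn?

Convert departure to UTC: 2:51 AM − 6:00 = 8:51 PM UTC on Jan 22.
Add 1 hour and 2 minutes flight time → 9:53 PM UTC.
Nordhavn is UTC+5:30, so local arrival = 9:53 PM + 5:30 = 3:23 AM on Jan 23.
Layover = 6:18 AM − 3:23 AM = 2 hours 55 minutes.

2 hours 55 minutes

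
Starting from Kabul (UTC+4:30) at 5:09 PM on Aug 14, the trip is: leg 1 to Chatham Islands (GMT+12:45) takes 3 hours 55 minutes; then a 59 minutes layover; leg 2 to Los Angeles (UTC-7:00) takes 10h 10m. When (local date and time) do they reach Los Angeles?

8:43 PM on August 14

Convert departure to UTC: 5:09 PM − 4:30 = 12:39 PM UTC on Aug 14.
Add 3 hours and 55 minutes leg 1 → 4:34 PM UTC.
Add 59 minutes layover in Chatham Islands → 5:33 PM UTC.
Add 10 hours and 10 minutes leg 2 → 3:43 AM UTC (Aug 15).
Los Angeles is UTC−7:00, so local arrival = 3:43 AM − 7:00 = 8:43 PM on Aug 14.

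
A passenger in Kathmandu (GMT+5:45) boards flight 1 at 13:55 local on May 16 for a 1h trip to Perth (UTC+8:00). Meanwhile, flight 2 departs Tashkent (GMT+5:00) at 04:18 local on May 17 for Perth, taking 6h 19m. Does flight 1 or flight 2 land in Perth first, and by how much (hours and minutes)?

Flight 1 in UTC: 13:55 − 5:45 = 08:10 on May 16.
+1 hour → arrive 09:10 UTC on May 16.
Flight 2 in UTC: 04:18 − 5:00 = 23:18 on May 16.
+6 hours and 19 minutes → arrive 05:37 UTC on May 17.
Flight 1 lands earlier by 20 hours 27 minutes.

the first, by 20 hours 27 minutes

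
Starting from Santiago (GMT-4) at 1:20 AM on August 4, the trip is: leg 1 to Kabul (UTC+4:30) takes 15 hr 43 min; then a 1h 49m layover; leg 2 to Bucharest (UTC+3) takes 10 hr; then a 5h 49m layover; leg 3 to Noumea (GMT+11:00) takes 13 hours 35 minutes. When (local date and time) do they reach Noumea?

Convert departure to UTC: 1:20 AM + 4:00 = 5:20 AM UTC on Aug 4.
Add 15 hours and 43 minutes leg 1 → 9:03 PM UTC.
Add 1 hour 49 minutes layover in Kabul → 10:52 PM UTC.
Add 10 hours leg 2 → 8:52 AM UTC (Aug 5).
Add 5 hours and 49 minutes layover in Bucharest → 2:41 PM UTC.
Add 13 hours and 35 minutes leg 3 → 4:16 AM UTC (Aug 6).
Noumea is UTC+11:00, so local arrival = 4:16 AM + 11:00 = 3:16 PM on Aug 6.

3:16 PM on Aug 6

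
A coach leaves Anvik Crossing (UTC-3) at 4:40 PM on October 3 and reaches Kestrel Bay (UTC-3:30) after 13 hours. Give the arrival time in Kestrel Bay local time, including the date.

Convert departure to UTC: 4:40 PM + 3:00 = 7:40 PM UTC on Oct 3.
Add 13 hours travel time → 8:40 AM UTC (Oct 4).
Kestrel Bay is UTC−3:30, so local arrival = 8:40 AM − 3:30 = 5:10 AM on Oct 4.

5:10 AM on October 4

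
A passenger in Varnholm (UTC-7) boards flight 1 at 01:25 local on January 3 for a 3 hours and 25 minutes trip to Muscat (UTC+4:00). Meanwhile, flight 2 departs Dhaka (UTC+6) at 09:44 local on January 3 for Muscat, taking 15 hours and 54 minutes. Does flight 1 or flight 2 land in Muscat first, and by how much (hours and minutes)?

the first, by 7 hours 48 minutes

Flight 1 in UTC: 01:25 + 7:00 = 08:25 on Jan 3.
+3 hours and 25 minutes → arrive 11:50 UTC on Jan 3.
Flight 2 in UTC: 09:44 − 6:00 = 03:44 on Jan 3.
+15 hours 54 minutes → arrive 19:38 UTC on Jan 3.
Flight 1 lands earlier by 7 hours 48 minutes.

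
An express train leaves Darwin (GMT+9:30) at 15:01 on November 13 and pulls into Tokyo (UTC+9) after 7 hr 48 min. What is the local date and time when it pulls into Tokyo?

22:19 on November 13

Tokyo is 0:30 behind Darwin.
After 7 hours 48 minutes it is 22:49 in Darwin.
Shift by the zone difference: 22:49 − 0:30 = 22:19 on Nov 13 in Tokyo.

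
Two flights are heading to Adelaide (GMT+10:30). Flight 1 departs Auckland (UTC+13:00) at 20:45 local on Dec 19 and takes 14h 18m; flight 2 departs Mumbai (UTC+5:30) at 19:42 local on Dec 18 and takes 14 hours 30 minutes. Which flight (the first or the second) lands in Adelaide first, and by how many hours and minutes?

Flight 1 in UTC: 20:45 − 13:00 = 07:45 on Dec 19.
+14 hours and 18 minutes → arrive 22:03 UTC on Dec 19.
Flight 2 in UTC: 19:42 − 5:30 = 14:12 on Dec 18.
+14 hours 30 minutes → arrive 04:42 UTC on Dec 19.
Flight 2 lands earlier by 17 hours 21 minutes.

the second, by 17 hours 21 minutes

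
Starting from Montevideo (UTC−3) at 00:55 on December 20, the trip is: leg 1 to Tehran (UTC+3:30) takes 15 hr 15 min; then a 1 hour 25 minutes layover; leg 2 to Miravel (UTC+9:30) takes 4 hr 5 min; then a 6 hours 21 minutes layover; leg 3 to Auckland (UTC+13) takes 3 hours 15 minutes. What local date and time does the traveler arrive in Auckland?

23:16 on December 21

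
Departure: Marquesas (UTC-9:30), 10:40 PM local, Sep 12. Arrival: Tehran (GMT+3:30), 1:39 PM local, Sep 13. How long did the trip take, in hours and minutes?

1 hour 59 minutes

Departure in UTC: 10:40 PM + 9:30 = 8:10 AM on Sep 13.
Arrival in UTC: 1:39 PM − 3:30 = 10:09 AM on Sep 13.
Elapsed = 10:09 AM − 8:10 AM = 1 hour 59 minutes.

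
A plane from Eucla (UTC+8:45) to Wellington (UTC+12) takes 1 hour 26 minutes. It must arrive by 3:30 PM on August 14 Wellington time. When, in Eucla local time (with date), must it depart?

10:49 AM on August 14

Target arrival in UTC: 3:30 PM − 12:00 = 3:30 AM on Aug 14.
Subtract 1 hour and 26 minutes → departure 2:04 AM UTC on Aug 14.
Eucla is UTC+8:45: 2:04 AM + 8:45 = 10:49 AM on Aug 14.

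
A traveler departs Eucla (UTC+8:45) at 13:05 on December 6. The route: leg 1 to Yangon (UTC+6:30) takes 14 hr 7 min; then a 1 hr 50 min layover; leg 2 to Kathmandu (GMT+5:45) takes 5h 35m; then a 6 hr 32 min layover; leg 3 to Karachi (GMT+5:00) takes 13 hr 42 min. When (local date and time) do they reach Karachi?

Convert departure to UTC: 13:05 − 8:45 = 04:20 UTC on Dec 6.
Add 14 hours and 7 minutes leg 1 → 18:27 UTC.
Add 1 hour and 50 minutes layover in Yangon → 20:17 UTC.
Add 5 hours 35 minutes leg 2 → 01:52 UTC (Dec 7).
Add 6 hours 32 minutes layover in Kathmandu → 08:24 UTC.
Add 13 hours 42 minutes leg 3 → 22:06 UTC.
Karachi is UTC+5:00, so local arrival = 22:06 + 5:00 = 03:06 on Dec 8.

03:06 on Dec 8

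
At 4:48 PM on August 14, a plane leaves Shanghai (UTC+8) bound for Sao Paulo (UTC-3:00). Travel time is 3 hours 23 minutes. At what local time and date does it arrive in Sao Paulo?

Convert departure to UTC: 4:48 PM − 8:00 = 8:48 AM UTC on Aug 14.
Add 3 hours 23 minutes travel time → 12:11 PM UTC.
Sao Paulo is UTC−3:00, so local arrival = 12:11 PM − 3:00 = 9:11 AM on Aug 14.

9:11 AM on Aug 14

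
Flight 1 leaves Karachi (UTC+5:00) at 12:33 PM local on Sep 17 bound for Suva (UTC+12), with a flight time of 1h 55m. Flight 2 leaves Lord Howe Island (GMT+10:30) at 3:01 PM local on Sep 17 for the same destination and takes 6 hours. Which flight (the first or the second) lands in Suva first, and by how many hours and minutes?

the first, by 1 hour 3 minutes

Flight 1 in UTC: 12:33 PM − 5:00 = 7:33 AM on Sep 17.
+1 hour 55 minutes → arrive 9:28 AM UTC on Sep 17.
Flight 2 in UTC: 3:01 PM − 10:30 = 4:31 AM on Sep 17.
+6 hours → arrive 10:31 AM UTC on Sep 17.
Flight 1 lands earlier by 1 hour 3 minutes.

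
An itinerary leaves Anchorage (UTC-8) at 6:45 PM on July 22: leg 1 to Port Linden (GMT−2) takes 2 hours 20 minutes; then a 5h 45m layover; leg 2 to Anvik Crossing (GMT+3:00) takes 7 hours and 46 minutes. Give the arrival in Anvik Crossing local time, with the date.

9:36 PM on July 23

Convert departure to UTC: 6:45 PM + 8:00 = 2:45 AM UTC on Jul 23.
Add 2 hours 20 minutes leg 1 → 5:05 AM UTC.
Add 5 hours 45 minutes layover in Port Linden → 10:50 AM UTC.
Add 7 hours and 46 minutes leg 2 → 6:36 PM UTC.
Anvik Crossing is UTC+3:00, so local arrival = 6:36 PM + 3:00 = 9:36 PM on Jul 23.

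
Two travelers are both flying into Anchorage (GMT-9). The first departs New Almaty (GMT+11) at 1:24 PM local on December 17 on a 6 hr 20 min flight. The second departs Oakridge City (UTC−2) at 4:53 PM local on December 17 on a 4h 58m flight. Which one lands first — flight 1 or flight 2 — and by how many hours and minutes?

the first, by 15 hours 7 minutes

Flight 1 in UTC: 1:24 PM − 11:00 = 2:24 AM on Dec 17.
+6 hours and 20 minutes → arrive 8:44 AM UTC on Dec 17.
Flight 2 in UTC: 4:53 PM + 2:00 = 6:53 PM on Dec 17.
+4 hours 58 minutes → arrive 11:51 PM UTC on Dec 17.
Flight 1 lands earlier by 15 hours 7 minutes.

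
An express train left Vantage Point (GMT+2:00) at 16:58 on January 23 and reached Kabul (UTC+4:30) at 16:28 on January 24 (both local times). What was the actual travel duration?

Departure in UTC: 16:58 − 2:00 = 14:58 on Jan 23.
Arrival in UTC: 16:28 − 4:30 = 11:58 on Jan 24.
Elapsed = 11:58 − 14:58 (+1 day) = 21 hours.

21 hours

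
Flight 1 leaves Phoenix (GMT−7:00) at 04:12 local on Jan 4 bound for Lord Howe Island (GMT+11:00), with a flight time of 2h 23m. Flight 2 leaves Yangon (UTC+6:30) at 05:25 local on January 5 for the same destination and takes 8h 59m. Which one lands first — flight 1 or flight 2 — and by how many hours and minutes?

Flight 1 in UTC: 04:12 + 7:00 = 11:12 on Jan 4.
+2 hours and 23 minutes → arrive 13:35 UTC on Jan 4.
Flight 2 in UTC: 05:25 − 6:30 = 22:55 on Jan 4.
+8 hours 59 minutes → arrive 07:54 UTC on Jan 5.
Flight 1 lands earlier by 18 hours 19 minutes.

the first, by 18 hours 19 minutes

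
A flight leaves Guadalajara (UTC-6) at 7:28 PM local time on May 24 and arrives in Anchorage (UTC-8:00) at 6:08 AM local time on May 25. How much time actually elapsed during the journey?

Departure in UTC: 7:28 PM + 6:00 = 1:28 AM on May 25.
Arrival in UTC: 6:08 AM + 8:00 = 2:08 PM on May 25.
Elapsed = 2:08 PM − 1:28 AM = 12 hours 40 minutes.

12 hours 40 minutes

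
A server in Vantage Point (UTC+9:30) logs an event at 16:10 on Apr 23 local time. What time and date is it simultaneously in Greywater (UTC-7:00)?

23:40 on April 22

In UTC: 16:10 − 9:30 = 06:40 on Apr 23.
Greywater is UTC−7:00: 06:40 − 7:00 = 23:40 on Apr 22.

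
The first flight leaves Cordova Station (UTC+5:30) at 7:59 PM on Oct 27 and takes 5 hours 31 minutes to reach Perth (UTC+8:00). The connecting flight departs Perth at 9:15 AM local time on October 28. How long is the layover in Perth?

Convert departure to UTC: 7:59 PM − 5:30 = 2:29 PM UTC on Oct 27.
Add 5 hours 31 minutes flight time → 8:00 PM UTC.
Perth is UTC+8:00, so local arrival = 8:00 PM + 8:00 = 4:00 AM on Oct 28.
Layover = 9:15 AM − 4:00 AM = 5 hours 15 minutes.

5 hours 15 minutes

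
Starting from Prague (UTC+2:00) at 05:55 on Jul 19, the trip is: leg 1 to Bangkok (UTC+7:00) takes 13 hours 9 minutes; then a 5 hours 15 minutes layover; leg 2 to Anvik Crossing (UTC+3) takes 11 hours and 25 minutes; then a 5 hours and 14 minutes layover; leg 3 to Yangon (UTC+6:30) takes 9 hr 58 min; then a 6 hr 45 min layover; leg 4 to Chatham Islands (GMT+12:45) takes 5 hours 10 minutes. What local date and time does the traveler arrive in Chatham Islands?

01:36 on Jul 22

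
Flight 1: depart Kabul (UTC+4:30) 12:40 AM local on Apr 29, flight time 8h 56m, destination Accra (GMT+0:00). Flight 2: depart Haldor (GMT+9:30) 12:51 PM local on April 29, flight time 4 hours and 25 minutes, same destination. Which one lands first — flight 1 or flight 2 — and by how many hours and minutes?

Flight 1 in UTC: 12:40 AM − 4:30 = 8:10 PM on Apr 28.
+8 hours and 56 minutes → arrive 5:06 AM UTC on Apr 29.
Flight 2 in UTC: 12:51 PM − 9:30 = 3:21 AM on Apr 29.
+4 hours and 25 minutes → arrive 7:46 AM UTC on Apr 29.
Flight 1 lands earlier by 2 hours 40 minutes.

the first, by 2 hours 40 minutes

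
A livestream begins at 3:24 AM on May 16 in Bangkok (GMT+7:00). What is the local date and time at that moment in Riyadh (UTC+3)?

11:24 PM on May 15

In UTC: 3:24 AM − 7:00 = 8:24 PM on May 15.
Riyadh is UTC+3:00: 8:24 PM + 3:00 = 11:24 PM on May 15.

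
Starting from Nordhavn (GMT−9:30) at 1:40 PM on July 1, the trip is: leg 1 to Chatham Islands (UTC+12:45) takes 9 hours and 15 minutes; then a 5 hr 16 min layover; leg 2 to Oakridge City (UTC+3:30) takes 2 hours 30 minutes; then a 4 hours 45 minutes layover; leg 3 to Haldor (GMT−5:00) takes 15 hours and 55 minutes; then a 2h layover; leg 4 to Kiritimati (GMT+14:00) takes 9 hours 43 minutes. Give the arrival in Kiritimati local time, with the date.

2:34 PM on July 4

Convert departure to UTC: 1:40 PM + 9:30 = 11:10 PM UTC on Jul 1.
Add 9 hours 15 minutes leg 1 → 8:25 AM UTC (Jul 2).
Add 5 hours and 16 minutes layover in Chatham Islands → 1:41 PM UTC.
Add 2 hours 30 minutes leg 2 → 4:11 PM UTC.
Add 4 hours and 45 minutes layover in Oakridge City → 8:56 PM UTC.
Add 15 hours 55 minutes leg 3 → 12:51 PM UTC (Jul 3).
Add 2 hours layover in Haldor → 2:51 PM UTC.
Add 9 hours and 43 minutes leg 4 → 12:34 AM UTC (Jul 4).
Kiritimati is UTC+14:00, so local arrival = 12:34 AM + 14:00 = 2:34 PM on Jul 4.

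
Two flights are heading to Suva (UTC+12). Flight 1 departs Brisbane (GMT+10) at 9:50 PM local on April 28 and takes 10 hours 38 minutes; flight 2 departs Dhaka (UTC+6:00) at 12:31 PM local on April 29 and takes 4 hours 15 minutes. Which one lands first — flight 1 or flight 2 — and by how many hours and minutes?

the first, by 12 hours 18 minutes

Flight 1 in UTC: 9:50 PM − 10:00 = 11:50 AM on Apr 28.
+10 hours 38 minutes → arrive 10:28 PM UTC on Apr 28.
Flight 2 in UTC: 12:31 PM − 6:00 = 6:31 AM on Apr 29.
+4 hours and 15 minutes → arrive 10:46 AM UTC on Apr 29.
Flight 1 lands earlier by 12 hours 18 minutes.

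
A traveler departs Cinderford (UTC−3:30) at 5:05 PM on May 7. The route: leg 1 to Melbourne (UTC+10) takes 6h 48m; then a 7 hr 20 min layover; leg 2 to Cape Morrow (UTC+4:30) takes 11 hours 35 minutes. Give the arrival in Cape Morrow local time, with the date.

Convert departure to UTC: 5:05 PM + 3:30 = 8:35 PM UTC on May 7.
Add 6 hours and 48 minutes leg 1 → 3:23 AM UTC (May 8).
Add 7 hours and 20 minutes layover in Melbourne → 10:43 AM UTC.
Add 11 hours 35 minutes leg 2 → 10:18 PM UTC.
Cape Morrow is UTC+4:30, so local arrival = 10:18 PM + 4:30 = 2:48 AM on May 9.

2:48 AM on May 9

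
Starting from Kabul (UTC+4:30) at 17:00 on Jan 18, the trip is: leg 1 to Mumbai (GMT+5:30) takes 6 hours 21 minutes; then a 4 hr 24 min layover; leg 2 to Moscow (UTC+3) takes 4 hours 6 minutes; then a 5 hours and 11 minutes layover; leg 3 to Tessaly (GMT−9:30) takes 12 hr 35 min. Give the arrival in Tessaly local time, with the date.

11:37 on January 19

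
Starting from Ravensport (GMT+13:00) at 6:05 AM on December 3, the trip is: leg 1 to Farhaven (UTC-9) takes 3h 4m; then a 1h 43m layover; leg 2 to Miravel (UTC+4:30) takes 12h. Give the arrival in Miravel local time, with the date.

2:22 PM on December 3

Convert departure to UTC: 6:05 AM − 13:00 = 5:05 PM UTC on Dec 2.
Add 3 hours 4 minutes leg 1 → 8:09 PM UTC.
Add 1 hour and 43 minutes layover in Farhaven → 9:52 PM UTC.
Add 12 hours leg 2 → 9:52 AM UTC (Dec 3).
Miravel is UTC+4:30, so local arrival = 9:52 AM + 4:30 = 2:22 PM on Dec 3.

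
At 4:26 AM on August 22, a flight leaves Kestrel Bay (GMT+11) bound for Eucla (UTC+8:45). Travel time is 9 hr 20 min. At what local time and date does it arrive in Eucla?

11:31 AM on August 22

Convert departure to UTC: 4:26 AM − 11:00 = 5:26 PM UTC on Aug 21.
Add 9 hours 20 minutes travel time → 2:46 AM UTC (Aug 22).
Eucla is UTC+8:45, so local arrival = 2:46 AM + 8:45 = 11:31 AM on Aug 22.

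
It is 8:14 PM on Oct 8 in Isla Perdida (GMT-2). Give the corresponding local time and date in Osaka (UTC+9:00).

7:14 AM on October 9

In UTC: 8:14 PM + 2:00 = 10:14 PM on Oct 8.
Osaka is UTC+9:00: 10:14 PM + 9:00 = 7:14 AM on Oct 9.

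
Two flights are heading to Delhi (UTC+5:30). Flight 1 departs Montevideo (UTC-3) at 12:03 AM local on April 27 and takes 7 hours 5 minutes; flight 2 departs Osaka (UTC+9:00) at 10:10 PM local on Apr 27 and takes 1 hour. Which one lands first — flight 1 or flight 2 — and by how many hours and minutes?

the first, by 4 hours 2 minutes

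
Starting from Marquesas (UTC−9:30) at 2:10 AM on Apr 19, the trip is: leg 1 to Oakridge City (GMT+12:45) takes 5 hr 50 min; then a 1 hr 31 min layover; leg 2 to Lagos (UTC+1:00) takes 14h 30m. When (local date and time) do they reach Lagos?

Convert departure to UTC: 2:10 AM + 9:30 = 11:40 AM UTC on Apr 19.
Add 5 hours 50 minutes leg 1 → 5:30 PM UTC.
Add 1 hour 31 minutes layover in Oakridge City → 7:01 PM UTC.
Add 14 hours 30 minutes leg 2 → 9:31 AM UTC (Apr 20).
Lagos is UTC+1:00, so local arrival = 9:31 AM + 1:00 = 10:31 AM on Apr 20.

10:31 AM on April 20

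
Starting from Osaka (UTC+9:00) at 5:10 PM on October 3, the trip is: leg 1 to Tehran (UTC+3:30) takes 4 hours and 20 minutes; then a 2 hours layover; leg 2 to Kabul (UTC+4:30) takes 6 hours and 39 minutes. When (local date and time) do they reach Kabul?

1:39 AM on October 4

Convert departure to UTC: 5:10 PM − 9:00 = 8:10 AM UTC on Oct 3.
Add 4 hours 20 minutes leg 1 → 12:30 PM UTC.
Add 2 hours layover in Tehran → 2:30 PM UTC.
Add 6 hours and 39 minutes leg 2 → 9:09 PM UTC.
Kabul is UTC+4:30, so local arrival = 9:09 PM + 4:30 = 1:39 AM on Oct 4.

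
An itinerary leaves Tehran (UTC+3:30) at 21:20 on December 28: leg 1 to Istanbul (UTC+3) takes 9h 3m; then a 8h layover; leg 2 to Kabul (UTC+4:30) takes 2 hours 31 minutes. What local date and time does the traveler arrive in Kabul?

Convert departure to UTC: 21:20 − 3:30 = 17:50 UTC on Dec 28.
Add 9 hours 3 minutes leg 1 → 02:53 UTC (Dec 29).
Add 8 hours layover in Istanbul → 10:53 UTC.
Add 2 hours and 31 minutes leg 2 → 13:24 UTC.
Kabul is UTC+4:30, so local arrival = 13:24 + 4:30 = 17:54 on Dec 29.

17:54 on Dec 29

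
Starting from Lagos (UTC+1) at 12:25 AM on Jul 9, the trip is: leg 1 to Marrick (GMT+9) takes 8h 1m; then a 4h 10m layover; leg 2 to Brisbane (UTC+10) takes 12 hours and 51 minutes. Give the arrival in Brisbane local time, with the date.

10:27 AM on July 10

Convert departure to UTC: 12:25 AM − 1:00 = 11:25 PM UTC on Jul 8.
Add 8 hours and 1 minute leg 1 → 7:26 AM UTC (Jul 9).
Add 4 hours 10 minutes layover in Marrick → 11:36 AM UTC.
Add 12 hours and 51 minutes leg 2 → 12:27 AM UTC (Jul 10).
Brisbane is UTC+10:00, so local arrival = 12:27 AM + 10:00 = 10:27 AM on Jul 10.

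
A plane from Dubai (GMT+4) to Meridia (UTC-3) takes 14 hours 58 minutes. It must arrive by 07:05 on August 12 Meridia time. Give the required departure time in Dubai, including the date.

23:07 on August 11

Target arrival in UTC: 07:05 + 3:00 = 10:05 on Aug 12.
Subtract 14 hours 58 minutes → departure 19:07 UTC on Aug 11.
Dubai is UTC+4:00: 19:07 + 4:00 = 23:07 on Aug 11.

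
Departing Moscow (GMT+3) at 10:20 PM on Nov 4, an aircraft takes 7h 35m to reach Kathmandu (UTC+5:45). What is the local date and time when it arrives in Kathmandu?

8:40 AM on November 5

Convert departure to UTC: 10:20 PM − 3:00 = 7:20 PM UTC on Nov 4.
Add 7 hours and 35 minutes travel time → 2:55 AM UTC (Nov 5).
Kathmandu is UTC+5:45, so local arrival = 2:55 AM + 5:45 = 8:40 AM on Nov 5.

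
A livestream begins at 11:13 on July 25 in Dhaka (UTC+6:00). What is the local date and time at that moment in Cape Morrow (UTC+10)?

15:13 on Jul 25

In UTC: 11:13 − 6:00 = 05:13 on Jul 25.
Cape Morrow is UTC+10:00: 05:13 + 10:00 = 15:13 on Jul 25.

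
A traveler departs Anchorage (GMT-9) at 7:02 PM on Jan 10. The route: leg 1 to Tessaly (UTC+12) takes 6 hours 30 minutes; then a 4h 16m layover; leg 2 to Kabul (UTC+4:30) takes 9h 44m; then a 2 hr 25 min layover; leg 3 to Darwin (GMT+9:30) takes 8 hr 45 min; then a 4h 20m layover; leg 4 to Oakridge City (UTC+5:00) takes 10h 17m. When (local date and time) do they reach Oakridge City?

Convert departure to UTC: 7:02 PM + 9:00 = 4:02 AM UTC on Jan 11.
Add 6 hours 30 minutes leg 1 → 10:32 AM UTC.
Add 4 hours and 16 minutes layover in Tessaly → 2:48 PM UTC.
Add 9 hours 44 minutes leg 2 → 12:32 AM UTC (Jan 12).
Add 2 hours 25 minutes layover in Kabul → 2:57 AM UTC.
Add 8 hours 45 minutes leg 3 → 11:42 AM UTC.
Add 4 hours and 20 minutes layover in Darwin → 4:02 PM UTC.
Add 10 hours 17 minutes leg 4 → 2:19 AM UTC (Jan 13).
Oakridge City is UTC+5:00, so local arrival = 2:19 AM + 5:00 = 7:19 AM on Jan 13.

7:19 AM on January 13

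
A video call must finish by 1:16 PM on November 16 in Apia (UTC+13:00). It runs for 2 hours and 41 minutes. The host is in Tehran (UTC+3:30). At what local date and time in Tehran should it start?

Target end time in UTC: 1:16 PM − 13:00 = 12:16 AM on Nov 16.
Subtract 2 hours and 41 minutes → start 9:35 PM UTC on Nov 15.
Tehran is UTC+3:30: 9:35 PM + 3:30 = 1:05 AM on Nov 16.

1:05 AM on November 16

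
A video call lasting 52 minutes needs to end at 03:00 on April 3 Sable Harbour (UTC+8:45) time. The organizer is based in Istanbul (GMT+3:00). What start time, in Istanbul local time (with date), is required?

Target end time in UTC: 03:00 − 8:45 = 18:15 on Apr 2.
Subtract 52 minutes → start 17:23 UTC on Apr 2.
Istanbul is UTC+3:00: 17:23 + 3:00 = 20:23 on Apr 2.

20:23 on April 2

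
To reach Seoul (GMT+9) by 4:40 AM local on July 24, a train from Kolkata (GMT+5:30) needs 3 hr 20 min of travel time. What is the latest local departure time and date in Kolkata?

Target arrival in UTC: 4:40 AM − 9:00 = 7:40 PM on Jul 23.
Subtract 3 hours and 20 minutes → departure 4:20 PM UTC on Jul 23.
Kolkata is UTC+5:30: 4:20 PM + 5:30 = 9:50 PM on Jul 23.

9:50 PM on July 23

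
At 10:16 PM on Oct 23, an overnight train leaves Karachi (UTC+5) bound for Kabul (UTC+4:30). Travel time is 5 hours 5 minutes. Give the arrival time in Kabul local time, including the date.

2:51 AM on October 24

Convert departure to UTC: 10:16 PM − 5:00 = 5:16 PM UTC on Oct 23.
Add 5 hours 5 minutes travel time → 10:21 PM UTC.
Kabul is UTC+4:30, so local arrival = 10:21 PM + 4:30 = 2:51 AM on Oct 24.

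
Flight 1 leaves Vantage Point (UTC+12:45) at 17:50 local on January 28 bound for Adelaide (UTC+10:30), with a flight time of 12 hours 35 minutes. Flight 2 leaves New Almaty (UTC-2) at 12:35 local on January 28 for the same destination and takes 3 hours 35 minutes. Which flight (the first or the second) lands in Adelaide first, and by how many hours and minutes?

Flight 1 in UTC: 17:50 − 12:45 = 05:05 on Jan 28.
+12 hours and 35 minutes → arrive 17:40 UTC on Jan 28.
Flight 2 in UTC: 12:35 + 2:00 = 14:35 on Jan 28.
+3 hours 35 minutes → arrive 18:10 UTC on Jan 28.
Flight 1 lands earlier by 30 minutes.

the first, by 30 minutes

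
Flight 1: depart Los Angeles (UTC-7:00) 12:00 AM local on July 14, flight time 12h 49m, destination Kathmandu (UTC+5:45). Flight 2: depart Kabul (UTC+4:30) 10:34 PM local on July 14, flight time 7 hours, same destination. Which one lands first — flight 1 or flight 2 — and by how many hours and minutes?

the first, by 5 hours 15 minutes

Flight 1 in UTC: 12:00 AM + 7:00 = 7:00 AM on Jul 14.
+12 hours and 49 minutes → arrive 7:49 PM UTC on Jul 14.
Flight 2 in UTC: 10:34 PM − 4:30 = 6:04 PM on Jul 14.
+7 hours → arrive 1:04 AM UTC on Jul 15.
Flight 1 lands earlier by 5 hours 15 minutes.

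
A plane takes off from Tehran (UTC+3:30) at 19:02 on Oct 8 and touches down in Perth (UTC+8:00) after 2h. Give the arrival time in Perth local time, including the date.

01:32 on Oct 9

Convert departure to UTC: 19:02 − 3:30 = 15:32 UTC on Oct 8.
Add 2 hours travel time → 17:32 UTC.
Perth is UTC+8:00, so local arrival = 17:32 + 8:00 = 01:32 on Oct 9.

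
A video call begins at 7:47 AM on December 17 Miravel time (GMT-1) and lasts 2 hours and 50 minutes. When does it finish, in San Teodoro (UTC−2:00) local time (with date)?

9:37 AM on Dec 17

Convert start to UTC: 7:47 AM + 1:00 = 8:47 AM UTC on Dec 17.
Add 2 hours and 50 minutes duration → 11:37 AM UTC.
San Teodoro is UTC−2:00, so local end time = 11:37 AM − 2:00 = 9:37 AM on Dec 17.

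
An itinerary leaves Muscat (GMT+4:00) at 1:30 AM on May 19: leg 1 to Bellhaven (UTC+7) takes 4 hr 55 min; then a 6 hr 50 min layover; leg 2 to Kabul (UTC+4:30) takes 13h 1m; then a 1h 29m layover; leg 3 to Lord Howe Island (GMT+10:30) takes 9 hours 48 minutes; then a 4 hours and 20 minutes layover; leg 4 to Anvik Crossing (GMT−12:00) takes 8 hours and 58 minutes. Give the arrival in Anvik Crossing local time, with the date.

10:51 AM on May 20

Convert departure to UTC: 1:30 AM − 4:00 = 9:30 PM UTC on May 18.
Add 4 hours 55 minutes leg 1 → 2:25 AM UTC (May 19).
Add 6 hours 50 minutes layover in Bellhaven → 9:15 AM UTC.
Add 13 hours 1 minute leg 2 → 10:16 PM UTC.
Add 1 hour 29 minutes layover in Kabul → 11:45 PM UTC.
Add 9 hours and 48 minutes leg 3 → 9:33 AM UTC (May 20).
Add 4 hours and 20 minutes layover in Lord Howe Island → 1:53 PM UTC.
Add 8 hours and 58 minutes leg 4 → 10:51 PM UTC.
Anvik Crossing is UTC−12:00, so local arrival = 10:51 PM − 12:00 = 10:51 AM on May 20.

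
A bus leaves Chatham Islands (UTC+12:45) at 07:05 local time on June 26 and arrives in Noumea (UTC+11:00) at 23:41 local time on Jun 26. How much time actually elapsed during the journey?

18 hours 21 minutes

Departure in UTC: 07:05 − 12:45 = 18:20 on Jun 25.
Arrival in UTC: 23:41 − 11:00 = 12:41 on Jun 26.
Elapsed = 12:41 − 18:20 (+1 day) = 18 hours 21 minutes.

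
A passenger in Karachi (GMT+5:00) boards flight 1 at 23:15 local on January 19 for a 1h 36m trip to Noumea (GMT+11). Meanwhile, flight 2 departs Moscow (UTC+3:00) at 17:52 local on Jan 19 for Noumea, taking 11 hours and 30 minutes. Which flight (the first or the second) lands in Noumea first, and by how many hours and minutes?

the first, by 6 hours 31 minutes

Flight 1 in UTC: 23:15 − 5:00 = 18:15 on Jan 19.
+1 hour 36 minutes → arrive 19:51 UTC on Jan 19.
Flight 2 in UTC: 17:52 − 3:00 = 14:52 on Jan 19.
+11 hours 30 minutes → arrive 02:22 UTC on Jan 20.
Flight 1 lands earlier by 6 hours 31 minutes.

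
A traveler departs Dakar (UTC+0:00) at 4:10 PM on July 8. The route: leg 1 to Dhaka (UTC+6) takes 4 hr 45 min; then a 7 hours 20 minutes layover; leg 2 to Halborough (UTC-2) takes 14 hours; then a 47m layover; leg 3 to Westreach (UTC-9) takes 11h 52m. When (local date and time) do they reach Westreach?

9:54 PM on July 9

Dakar is at UTC+0, so departure is already 4:10 PM UTC on Jul 8.
Add 4 hours 45 minutes leg 1 → 8:55 PM UTC.
Add 7 hours and 20 minutes layover in Dhaka → 4:15 AM UTC (Jul 9).
Add 14 hours leg 2 → 6:15 PM UTC.
Add 47 minutes layover in Halborough → 7:02 PM UTC.
Add 11 hours and 52 minutes leg 3 → 6:54 AM UTC (Jul 10).
Westreach is UTC−9:00, so local arrival = 6:54 AM − 9:00 = 9:54 PM on Jul 9.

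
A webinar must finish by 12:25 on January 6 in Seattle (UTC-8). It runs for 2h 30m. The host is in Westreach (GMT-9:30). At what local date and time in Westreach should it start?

08:25 on January 6

Target end time in UTC: 12:25 + 8:00 = 20:25 on Jan 6.
Subtract 2 hours and 30 minutes → start 17:55 UTC on Jan 6.
Westreach is UTC−9:30: 17:55 − 9:30 = 08:25 on Jan 6.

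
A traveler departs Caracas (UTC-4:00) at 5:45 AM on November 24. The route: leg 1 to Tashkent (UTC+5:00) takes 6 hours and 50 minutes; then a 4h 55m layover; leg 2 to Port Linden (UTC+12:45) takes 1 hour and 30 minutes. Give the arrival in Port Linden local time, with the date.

11:45 AM on November 25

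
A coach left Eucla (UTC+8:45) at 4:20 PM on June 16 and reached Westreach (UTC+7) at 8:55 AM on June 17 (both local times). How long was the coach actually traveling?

Departure in UTC: 4:20 PM − 8:45 = 7:35 AM on Jun 16.
Arrival in UTC: 8:55 AM − 7:00 = 1:55 AM on Jun 17.
Elapsed = 1:55 AM − 7:35 AM (+1 day) = 18 hours 20 minutes.

18 hours 20 minutes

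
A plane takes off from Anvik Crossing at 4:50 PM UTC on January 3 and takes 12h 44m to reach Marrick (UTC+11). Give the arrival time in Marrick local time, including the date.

4:34 PM on Jan 4

Departure is given in UTC: 4:50 PM on Jan 3.
Add 12 hours and 44 minutes → 5:34 AM UTC (Jan 4).
Marrick is UTC+11:00: 5:34 AM + 11:00 = 4:34 PM on Jan 4.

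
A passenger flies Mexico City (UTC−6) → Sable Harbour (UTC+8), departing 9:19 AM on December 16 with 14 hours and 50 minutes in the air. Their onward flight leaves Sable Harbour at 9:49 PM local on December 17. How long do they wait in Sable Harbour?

7 hours 40 minutes

Convert departure to UTC: 9:19 AM + 6:00 = 3:19 PM UTC on Dec 16.
Add 14 hours 50 minutes flight time → 6:09 AM UTC (Dec 17).
Sable Harbour is UTC+8:00, so local arrival = 6:09 AM + 8:00 = 2:09 PM on Dec 17.
Layover = 9:49 PM − 2:09 PM = 7 hours 40 minutes.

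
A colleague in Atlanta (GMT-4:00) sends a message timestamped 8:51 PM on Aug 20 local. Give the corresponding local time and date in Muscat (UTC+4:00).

Muscat is 8:00 ahead of Atlanta.
Shift by the zone difference: 8:51 PM + 8:00 = 4:51 AM on Aug 21 in Muscat.

4:51 AM on August 21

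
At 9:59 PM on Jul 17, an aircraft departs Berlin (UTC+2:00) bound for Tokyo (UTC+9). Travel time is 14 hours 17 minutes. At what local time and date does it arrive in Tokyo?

7:16 PM on July 18

Convert departure to UTC: 9:59 PM − 2:00 = 7:59 PM UTC on Jul 17.
Add 14 hours 17 minutes travel time → 10:16 AM UTC (Jul 18).
Tokyo is UTC+9:00, so local arrival = 10:16 AM + 9:00 = 7:16 PM on Jul 18.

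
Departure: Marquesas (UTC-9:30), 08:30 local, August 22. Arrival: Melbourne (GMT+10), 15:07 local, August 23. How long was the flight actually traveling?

Departure in UTC: 08:30 + 9:30 = 18:00 on Aug 22.
Arrival in UTC: 15:07 − 10:00 = 05:07 on Aug 23.
Elapsed = 05:07 − 18:00 (+1 day) = 11 hours 7 minutes.

11 hours 7 minutes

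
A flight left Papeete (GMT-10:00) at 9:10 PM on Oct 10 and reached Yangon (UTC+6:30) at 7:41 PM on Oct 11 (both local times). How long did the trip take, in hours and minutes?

Departure in UTC: 9:10 PM + 10:00 = 7:10 AM on Oct 11.
Arrival in UTC: 7:41 PM − 6:30 = 1:11 PM on Oct 11.
Elapsed = 1:11 PM − 7:10 AM = 6 hours 1 minute.

6 hours 1 minute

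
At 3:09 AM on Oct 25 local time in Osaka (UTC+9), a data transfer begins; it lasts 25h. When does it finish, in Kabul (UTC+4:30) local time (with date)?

11:39 PM on Oct 25

Kabul is 4:30 behind Osaka.
After 25 hours it is 4:09 AM (Oct 26) in Osaka.
Shift by the zone difference: 4:09 AM − 4:30 = 11:39 PM on Oct 25 in Kabul.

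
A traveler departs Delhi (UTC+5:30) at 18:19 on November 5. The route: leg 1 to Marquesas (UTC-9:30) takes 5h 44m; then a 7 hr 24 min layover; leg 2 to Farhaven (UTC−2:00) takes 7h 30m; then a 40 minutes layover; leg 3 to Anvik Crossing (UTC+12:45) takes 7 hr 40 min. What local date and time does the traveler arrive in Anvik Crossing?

06:32 on November 7

Convert departure to UTC: 18:19 − 5:30 = 12:49 UTC on Nov 5.
Add 5 hours 44 minutes leg 1 → 18:33 UTC.
Add 7 hours 24 minutes layover in Marquesas → 01:57 UTC (Nov 6).
Add 7 hours and 30 minutes leg 2 → 09:27 UTC.
Add 40 minutes layover in Farhaven → 10:07 UTC.
Add 7 hours 40 minutes leg 3 → 17:47 UTC.
Anvik Crossing is UTC+12:45, so local arrival = 17:47 + 12:45 = 06:32 on Nov 7.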